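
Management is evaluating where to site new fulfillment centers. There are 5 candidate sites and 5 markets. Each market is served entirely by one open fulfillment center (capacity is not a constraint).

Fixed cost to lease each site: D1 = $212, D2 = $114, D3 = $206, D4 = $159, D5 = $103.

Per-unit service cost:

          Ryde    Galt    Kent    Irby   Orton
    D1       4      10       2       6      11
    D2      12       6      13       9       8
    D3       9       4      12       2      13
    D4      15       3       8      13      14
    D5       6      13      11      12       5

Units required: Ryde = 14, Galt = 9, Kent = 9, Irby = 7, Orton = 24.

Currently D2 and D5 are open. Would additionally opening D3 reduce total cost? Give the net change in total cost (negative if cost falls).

Current service cost with {D2, D5}: 420.
Adding D3: each market re-picks its cheapest; new service cost 353, saving 67.
Extra fixed cost: 206. Net change = 206 − 67 = 139.
(Totals: 637 → 776.)

No — net change +139 (cost rises by 139).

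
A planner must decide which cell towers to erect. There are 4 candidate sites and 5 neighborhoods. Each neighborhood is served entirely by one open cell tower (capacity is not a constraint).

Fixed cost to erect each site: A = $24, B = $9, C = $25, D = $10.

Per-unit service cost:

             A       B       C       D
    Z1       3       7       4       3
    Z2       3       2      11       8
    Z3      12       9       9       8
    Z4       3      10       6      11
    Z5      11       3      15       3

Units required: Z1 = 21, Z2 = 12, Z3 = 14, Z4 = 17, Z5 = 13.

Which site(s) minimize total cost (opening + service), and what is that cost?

Open A, B and D; minimum total cost 332.

For any fixed open set, each neighborhood goes to its cheapest open site; total = fixed + service.
{A, B, D}: Z1→A 3·21=63, Z2→B 2·12=24, Z3→D 8·14=112, Z4→A 3·17=51, Z5→B 3·13=39. Service 289; fixed 43; total 332.
{A, D}: Z1→A 3·21=63, Z2→A 3·12=36, Z3→D 8·14=112, Z4→A 3·17=51, Z5→D 3·13=39. Service 301; fixed 34; total 335.
{A, B}: Z1→A 3·21=63, Z2→B 2·12=24, Z3→B 9·14=126, Z4→A 3·17=51, Z5→B 3·13=39. Service 303; fixed 33; total 336.
{A, B, C, D}: Z1→A 3·21=63, Z2→B 2·12=24, Z3→D 8·14=112, Z4→A 3·17=51, Z5→B 3·13=39. Service 289; fixed 68; total 357.
(All 15 nonempty subsets were checked; A, B and D is lowest.)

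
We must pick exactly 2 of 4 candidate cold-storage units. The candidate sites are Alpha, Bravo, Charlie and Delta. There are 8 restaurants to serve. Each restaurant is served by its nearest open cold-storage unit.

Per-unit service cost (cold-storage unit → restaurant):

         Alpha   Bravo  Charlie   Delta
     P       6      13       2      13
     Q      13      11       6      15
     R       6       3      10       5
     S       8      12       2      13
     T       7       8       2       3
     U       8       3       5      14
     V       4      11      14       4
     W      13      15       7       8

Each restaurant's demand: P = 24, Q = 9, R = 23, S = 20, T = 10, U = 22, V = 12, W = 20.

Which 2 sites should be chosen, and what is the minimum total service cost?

Choose Bravo and Charlie; total service cost 569.

With exactly 2 open, each restaurant uses its cheapest among the chosen.
{Bravo, Charlie}: P→Charlie 2·24=48, Q→Charlie 6·9=54, R→Bravo 3·23=69, S→Charlie 2·20=40, T→Charlie 2·10=20, U→Bravo 3·22=66, V→Bravo 11·12=132, W→Charlie 7·20=140. Service cost 569.
{Charlie, Delta}: service cost 575
{Alpha, Charlie}: service cost 598
Among all 6 size-2 choices, {Bravo, Charlie} is lowest.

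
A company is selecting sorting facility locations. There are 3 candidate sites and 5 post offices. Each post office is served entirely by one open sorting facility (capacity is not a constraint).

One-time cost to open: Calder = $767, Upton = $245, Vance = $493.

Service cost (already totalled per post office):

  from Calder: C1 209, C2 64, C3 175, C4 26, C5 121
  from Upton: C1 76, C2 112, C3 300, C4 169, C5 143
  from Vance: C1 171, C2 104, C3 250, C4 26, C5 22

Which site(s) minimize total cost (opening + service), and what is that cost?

For any fixed open set, each post office goes to its cheapest open site; total = fixed + service.
{Upton}: C1→Upton 76, C2→Upton 112, C3→Upton 300, C4→Upton 169, C5→Upton 143. Service 800; fixed 245; total 1045.
{Vance}: service 573 + fixed 493 = 1066
{Upton, Vance}: service 478 + fixed 738 = 1216
{Calder, Upton, Vance}: service 363 + fixed 1505 = 1868
No other subset beats 1045.

Open Upton only; minimum total cost 1045.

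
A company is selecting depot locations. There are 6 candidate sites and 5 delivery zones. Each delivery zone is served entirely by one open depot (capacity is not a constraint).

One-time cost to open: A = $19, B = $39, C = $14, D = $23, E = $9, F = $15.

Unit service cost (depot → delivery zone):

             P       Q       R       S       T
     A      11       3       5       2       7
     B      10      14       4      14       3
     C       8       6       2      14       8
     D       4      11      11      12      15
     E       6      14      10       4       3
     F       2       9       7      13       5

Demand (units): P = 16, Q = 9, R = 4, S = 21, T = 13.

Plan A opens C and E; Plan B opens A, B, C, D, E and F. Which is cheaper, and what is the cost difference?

Plan B is cheaper by 37.

Plan A: {C, E}: P→E 6·16=96, Q→C 6·9=54, R→C 2·4=8, S→E 4·21=84, T→E 3·13=39. Service 281; fixed 23; total 304.
Plan B: {A, B, C, D, E, F}: P→F 2·16=32, Q→A 3·9=27, R→C 2·4=8, S→A 2·21=42, T→B 3·13=39. Service 148; fixed 119; total 267.
Difference: |304 − 267| = 37.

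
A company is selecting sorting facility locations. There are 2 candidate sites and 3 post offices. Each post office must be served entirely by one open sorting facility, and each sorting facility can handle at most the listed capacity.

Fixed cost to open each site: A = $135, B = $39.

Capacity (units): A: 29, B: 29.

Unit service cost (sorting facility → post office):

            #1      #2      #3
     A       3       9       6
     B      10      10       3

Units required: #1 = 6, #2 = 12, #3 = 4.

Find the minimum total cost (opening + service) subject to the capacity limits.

Minimum total cost: 231

Open {B}: #1→B 10·6=60, #2→B 10·12=120, #3→B 3·4=12.
Loads: B carries 22/29. Service 192; fixed 39; total 231.
Next best feasible plan costs 285.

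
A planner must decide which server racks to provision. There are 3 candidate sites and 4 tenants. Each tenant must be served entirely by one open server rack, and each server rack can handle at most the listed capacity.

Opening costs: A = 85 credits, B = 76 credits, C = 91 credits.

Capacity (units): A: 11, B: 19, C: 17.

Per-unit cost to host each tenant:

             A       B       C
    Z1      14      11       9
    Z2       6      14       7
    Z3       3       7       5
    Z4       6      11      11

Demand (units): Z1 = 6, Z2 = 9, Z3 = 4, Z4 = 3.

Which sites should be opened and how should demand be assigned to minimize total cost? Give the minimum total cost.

Open {A, C}: Z1→C 9·6=54, Z2→C 7·9=63, Z3→A 3·4=12, Z4→A 6·3=18.
Loads: A carries 7/11, C carries 15/17. Service 147; fixed 176; total 323.
Next best feasible plan costs 337.

Minimum total cost: 323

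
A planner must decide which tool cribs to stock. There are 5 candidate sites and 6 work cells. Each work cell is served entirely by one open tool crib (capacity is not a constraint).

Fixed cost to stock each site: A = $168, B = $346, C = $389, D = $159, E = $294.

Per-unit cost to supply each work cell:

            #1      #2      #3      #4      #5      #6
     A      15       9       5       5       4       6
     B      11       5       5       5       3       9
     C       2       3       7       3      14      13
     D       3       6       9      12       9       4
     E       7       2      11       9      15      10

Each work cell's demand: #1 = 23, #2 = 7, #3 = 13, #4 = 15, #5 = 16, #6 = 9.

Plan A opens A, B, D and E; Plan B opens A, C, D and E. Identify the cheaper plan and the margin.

Plan A is cheaper by 6.

Plan A: {A, B, D, E}: #1→D 3·23=69, #2→E 2·7=14, #3→A 5·13=65, #4→A 5·15=75, #5→B 3·16=48, #6→D 4·9=36. Service 307; fixed 967; total 1274.
Plan B: {A, C, D, E}: #1→C 2·23=46, #2→E 2·7=14, #3→A 5·13=65, #4→C 3·15=45, #5→A 4·16=64, #6→D 4·9=36. Service 270; fixed 1010; total 1280.
Difference: |1274 − 1280| = 6.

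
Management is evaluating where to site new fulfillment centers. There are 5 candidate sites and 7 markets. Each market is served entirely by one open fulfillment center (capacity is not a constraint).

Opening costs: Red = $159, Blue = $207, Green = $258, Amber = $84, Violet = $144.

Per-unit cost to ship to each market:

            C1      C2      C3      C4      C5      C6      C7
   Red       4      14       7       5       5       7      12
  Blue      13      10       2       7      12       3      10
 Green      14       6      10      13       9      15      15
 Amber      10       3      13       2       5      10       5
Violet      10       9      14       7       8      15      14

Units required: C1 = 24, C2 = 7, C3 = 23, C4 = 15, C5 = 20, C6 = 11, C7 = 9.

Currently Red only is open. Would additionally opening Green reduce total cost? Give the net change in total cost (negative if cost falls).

Current service cost with {Red}: 715.
Adding Green: each market re-picks its cheapest; new service cost 659, saving 56.
Extra fixed cost: 258. Net change = 258 − 56 = 202.
(Totals: 874 → 1076.)

No — net change +202 (cost rises by 202).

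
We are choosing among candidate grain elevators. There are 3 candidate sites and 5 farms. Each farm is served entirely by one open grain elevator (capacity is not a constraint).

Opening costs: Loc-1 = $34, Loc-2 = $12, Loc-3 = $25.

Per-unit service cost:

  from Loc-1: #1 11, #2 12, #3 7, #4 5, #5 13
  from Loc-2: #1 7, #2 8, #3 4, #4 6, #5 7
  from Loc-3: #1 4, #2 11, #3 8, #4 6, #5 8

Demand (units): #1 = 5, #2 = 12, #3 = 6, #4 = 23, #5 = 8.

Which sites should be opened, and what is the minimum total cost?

Open Loc-2 only; minimum total cost 361.

For any fixed open set, each farm goes to its cheapest open site; total = fixed + service.
{Loc-2}: #1→Loc-2 7·5=35, #2→Loc-2 8·12=96, #3→Loc-2 4·6=24, #4→Loc-2 6·23=138, #5→Loc-2 7·8=56. Service 349; fixed 12; total 361.
{Loc-2, Loc-3}: #1→Loc-3 4·5=20, #2→Loc-2 8·12=96, #3→Loc-2 4·6=24, #4→Loc-2 6·23=138, #5→Loc-2 7·8=56. Service 334; fixed 37; total 371.
{Loc-1, Loc-2}: service 326 + fixed 46 = 372
{Loc-1, Loc-2, Loc-3}: #1→Loc-3 4·5=20, #2→Loc-2 8·12=96, #3→Loc-2 4·6=24, #4→Loc-1 5·23=115, #5→Loc-2 7·8=56. Service 311; fixed 71; total 382.
(All 7 nonempty subsets were checked; Loc-2 only is lowest.)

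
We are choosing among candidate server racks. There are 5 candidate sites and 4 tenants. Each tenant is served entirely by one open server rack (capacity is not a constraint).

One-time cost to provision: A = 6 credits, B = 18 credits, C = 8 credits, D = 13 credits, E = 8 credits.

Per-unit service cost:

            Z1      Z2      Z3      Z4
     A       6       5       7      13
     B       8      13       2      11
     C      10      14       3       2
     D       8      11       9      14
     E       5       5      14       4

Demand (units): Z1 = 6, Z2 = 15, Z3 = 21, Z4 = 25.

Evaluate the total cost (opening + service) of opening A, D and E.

Total cost: 379

Each tenant is assigned to its cheapest site among the open ones.
{A, D, E}: Z1→E 5·6=30, Z2→A 5·15=75, Z3→A 7·21=147, Z4→E 4·25=100. Service 352; fixed 27; total 379.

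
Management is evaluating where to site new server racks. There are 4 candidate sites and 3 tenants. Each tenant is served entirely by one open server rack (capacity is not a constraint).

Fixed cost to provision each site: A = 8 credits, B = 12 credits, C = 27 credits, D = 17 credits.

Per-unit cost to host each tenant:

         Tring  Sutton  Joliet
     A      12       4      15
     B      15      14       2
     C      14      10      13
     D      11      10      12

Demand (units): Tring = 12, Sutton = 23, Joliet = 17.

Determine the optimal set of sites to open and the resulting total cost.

For any fixed open set, each tenant goes to its cheapest open site; total = fixed + service.
{A, B}: Tring→A 12·12=144, Sutton→A 4·23=92, Joliet→B 2·17=34. Service 270; fixed 20; total 290.
{A, B, D}: service 258 + fixed 37 = 295
{A, B, C}: service 270 + fixed 47 = 317
{A, B, C, D}: Tring→D 11·12=132, Sutton→A 4·23=92, Joliet→B 2·17=34. Service 258; fixed 64; total 322.
No other subset beats 290.

Open A and B; minimum total cost 290.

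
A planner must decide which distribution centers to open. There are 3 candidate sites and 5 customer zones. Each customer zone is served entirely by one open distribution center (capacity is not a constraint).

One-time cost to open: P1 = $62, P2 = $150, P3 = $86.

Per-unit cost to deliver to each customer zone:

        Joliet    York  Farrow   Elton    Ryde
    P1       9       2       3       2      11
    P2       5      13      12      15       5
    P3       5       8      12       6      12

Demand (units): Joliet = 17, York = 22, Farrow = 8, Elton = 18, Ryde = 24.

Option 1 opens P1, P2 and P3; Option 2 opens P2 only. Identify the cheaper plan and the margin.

Option 1: {P1, P2, P3}: Joliet→P2 5·17=85, York→P1 2·22=44, Farrow→P1 3·8=24, Elton→P1 2·18=36, Ryde→P2 5·24=120. Service 309; fixed 298; total 607.
Option 2: {P2}: Joliet→P2 5·17=85, York→P2 13·22=286, Farrow→P2 12·8=96, Elton→P2 15·18=270, Ryde→P2 5·24=120. Service 857; fixed 150; total 1007.
Difference: |607 − 1007| = 400.

Option 1 is cheaper by 400.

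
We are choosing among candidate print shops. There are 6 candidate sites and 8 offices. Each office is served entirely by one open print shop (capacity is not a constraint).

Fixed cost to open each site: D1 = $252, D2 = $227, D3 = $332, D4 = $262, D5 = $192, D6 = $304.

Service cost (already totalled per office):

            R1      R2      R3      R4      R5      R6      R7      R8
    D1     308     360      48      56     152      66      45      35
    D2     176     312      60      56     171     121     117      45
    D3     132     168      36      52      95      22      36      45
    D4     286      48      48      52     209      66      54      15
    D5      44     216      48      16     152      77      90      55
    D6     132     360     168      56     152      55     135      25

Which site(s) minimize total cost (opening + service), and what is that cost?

Open D5 only; minimum total cost 890.

For any fixed open set, each office goes to its cheapest open site; total = fixed + service.
{D5}: R1→D5 44, R2→D5 216, R3→D5 48, R4→D5 16, R5→D5 152, R6→D5 77, R7→D5 90, R8→D5 55. Service 698; fixed 192; total 890.
{D4, D5}: service 443 + fixed 454 = 897
{D3}: service 586 + fixed 332 = 918
{D1, D2, D3, D4, D5, D6}: service 312 + fixed 1569 = 1881
No other subset beats 890.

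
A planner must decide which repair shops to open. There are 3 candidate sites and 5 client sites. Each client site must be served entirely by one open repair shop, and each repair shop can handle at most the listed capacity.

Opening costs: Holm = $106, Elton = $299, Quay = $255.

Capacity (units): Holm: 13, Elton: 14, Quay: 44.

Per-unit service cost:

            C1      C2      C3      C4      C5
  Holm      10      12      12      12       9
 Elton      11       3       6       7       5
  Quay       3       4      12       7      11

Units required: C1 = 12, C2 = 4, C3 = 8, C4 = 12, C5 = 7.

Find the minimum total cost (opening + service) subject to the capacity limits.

Minimum total cost: 564

Open {Quay}: C1→Quay 3·12=36, C2→Quay 4·4=16, C3→Quay 12·8=96, C4→Quay 7·12=84, C5→Quay 11·7=77.
Loads: Quay carries 43/44. Service 309; fixed 255; total 564.
Next best feasible plan costs 656.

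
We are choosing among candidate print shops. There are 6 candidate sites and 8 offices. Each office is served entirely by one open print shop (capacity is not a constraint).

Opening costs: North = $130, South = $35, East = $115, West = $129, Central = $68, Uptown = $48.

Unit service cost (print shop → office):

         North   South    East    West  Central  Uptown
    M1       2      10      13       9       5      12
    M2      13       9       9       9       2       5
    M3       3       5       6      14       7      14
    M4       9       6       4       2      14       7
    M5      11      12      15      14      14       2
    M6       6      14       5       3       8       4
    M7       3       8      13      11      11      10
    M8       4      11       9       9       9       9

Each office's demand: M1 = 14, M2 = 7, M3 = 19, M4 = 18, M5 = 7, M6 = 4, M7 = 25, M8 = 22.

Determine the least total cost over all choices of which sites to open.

For any fixed open set, each office goes to its cheapest open site; total = fixed + service.
{North, Uptown}: M1→North 2·14=28, M2→Uptown 5·7=35, M3→North 3·19=57, M4→Uptown 7·18=126, M5→Uptown 2·7=14, M6→Uptown 4·4=16, M7→North 3·25=75, M8→North 4·22=88. Service 439; fixed 178; total 617.
{North, South, Uptown}: service 421 + fixed 213 = 634
{North, West, Uptown}: service 345 + fixed 307 = 652
{North, South, East, West, Central, Uptown}: service 324 + fixed 525 = 849
No other subset beats 617.

Minimum total cost: 617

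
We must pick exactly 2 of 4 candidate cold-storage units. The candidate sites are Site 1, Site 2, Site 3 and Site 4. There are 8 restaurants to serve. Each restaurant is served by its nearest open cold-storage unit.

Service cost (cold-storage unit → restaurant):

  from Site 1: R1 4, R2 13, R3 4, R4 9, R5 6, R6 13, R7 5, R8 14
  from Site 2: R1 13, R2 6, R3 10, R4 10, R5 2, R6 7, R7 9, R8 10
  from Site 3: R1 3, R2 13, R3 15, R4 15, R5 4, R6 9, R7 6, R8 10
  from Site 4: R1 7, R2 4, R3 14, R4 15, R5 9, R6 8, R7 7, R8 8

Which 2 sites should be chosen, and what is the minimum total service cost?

With exactly 2 open, each restaurant uses its cheapest among the chosen.
{Site 1, Site 2}: R1→Site 1 4, R2→Site 2 6, R3→Site 1 4, R4→Site 1 9, R5→Site 2 2, R6→Site 2 7, R7→Site 1 5, R8→Site 2 10. Service cost 47.
{Site 1, Site 4}: service cost 48
{Site 2, Site 3}: service cost 54
Among all 6 size-2 choices, {Site 1, Site 2} is lowest.

Choose Site 1 and Site 2; total service cost 47.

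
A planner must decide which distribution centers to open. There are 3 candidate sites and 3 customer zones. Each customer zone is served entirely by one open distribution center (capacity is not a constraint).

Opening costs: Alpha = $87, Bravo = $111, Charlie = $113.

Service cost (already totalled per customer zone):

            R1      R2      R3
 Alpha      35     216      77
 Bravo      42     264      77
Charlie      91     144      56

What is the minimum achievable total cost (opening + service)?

Minimum total cost: 404

For any fixed open set, each customer zone goes to its cheapest open site; total = fixed + service.
{Charlie}: R1→Charlie 91, R2→Charlie 144, R3→Charlie 56. Service 291; fixed 113; total 404.
{Alpha}: service 328 + fixed 87 = 415
{Alpha, Charlie}: R1→Alpha 35, R2→Charlie 144, R3→Charlie 56. Service 235; fixed 200; total 435.
{Alpha, Bravo, Charlie}: R1→Alpha 35, R2→Charlie 144, R3→Charlie 56. Service 235; fixed 311; total 546.
No other subset beats 404.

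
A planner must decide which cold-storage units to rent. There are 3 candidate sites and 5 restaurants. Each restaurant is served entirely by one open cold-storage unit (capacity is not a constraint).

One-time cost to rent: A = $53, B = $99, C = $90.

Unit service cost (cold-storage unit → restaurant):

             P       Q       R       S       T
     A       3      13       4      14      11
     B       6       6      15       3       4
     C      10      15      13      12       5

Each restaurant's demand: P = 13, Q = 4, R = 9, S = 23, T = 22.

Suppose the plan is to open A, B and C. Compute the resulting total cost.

Each restaurant is assigned to its cheapest site among the open ones.
{A, B, C}: P→A 3·13=39, Q→B 6·4=24, R→A 4·9=36, S→B 3·23=69, T→B 4·22=88. Service 256; fixed 242; total 498.

Total cost: 498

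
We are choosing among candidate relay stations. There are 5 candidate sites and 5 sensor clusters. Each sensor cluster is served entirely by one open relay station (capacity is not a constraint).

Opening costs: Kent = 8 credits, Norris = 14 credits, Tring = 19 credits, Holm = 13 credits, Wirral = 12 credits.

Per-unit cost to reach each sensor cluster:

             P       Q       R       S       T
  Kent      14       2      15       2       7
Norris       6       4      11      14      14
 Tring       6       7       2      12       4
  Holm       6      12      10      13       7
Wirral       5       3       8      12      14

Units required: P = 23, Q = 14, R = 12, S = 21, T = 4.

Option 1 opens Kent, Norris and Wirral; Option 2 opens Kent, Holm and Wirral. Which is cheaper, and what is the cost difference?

Option 1: {Kent, Norris, Wirral}: P→Wirral 5·23=115, Q→Kent 2·14=28, R→Wirral 8·12=96, S→Kent 2·21=42, T→Kent 7·4=28. Service 309; fixed 34; total 343.
Option 2: {Kent, Holm, Wirral}: P→Wirral 5·23=115, Q→Kent 2·14=28, R→Wirral 8·12=96, S→Kent 2·21=42, T→Kent 7·4=28. Service 309; fixed 33; total 342.
Difference: |343 − 342| = 1.

Option 2 is cheaper by 1.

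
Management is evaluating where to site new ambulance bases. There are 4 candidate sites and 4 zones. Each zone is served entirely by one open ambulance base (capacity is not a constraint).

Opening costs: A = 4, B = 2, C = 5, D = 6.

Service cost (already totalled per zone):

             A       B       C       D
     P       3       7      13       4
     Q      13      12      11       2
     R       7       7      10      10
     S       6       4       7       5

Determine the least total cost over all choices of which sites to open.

Minimum total cost: 25

For any fixed open set, each zone goes to its cheapest open site; total = fixed + service.
{B, D}: P→D 4, Q→D 2, R→B 7, S→B 4. Service 17; fixed 8; total 25.
{A, D}: service 17 + fixed 10 = 27
{D}: service 21 + fixed 6 = 27
{A, B, C, D}: service 16 + fixed 17 = 33
No other subset beats 25.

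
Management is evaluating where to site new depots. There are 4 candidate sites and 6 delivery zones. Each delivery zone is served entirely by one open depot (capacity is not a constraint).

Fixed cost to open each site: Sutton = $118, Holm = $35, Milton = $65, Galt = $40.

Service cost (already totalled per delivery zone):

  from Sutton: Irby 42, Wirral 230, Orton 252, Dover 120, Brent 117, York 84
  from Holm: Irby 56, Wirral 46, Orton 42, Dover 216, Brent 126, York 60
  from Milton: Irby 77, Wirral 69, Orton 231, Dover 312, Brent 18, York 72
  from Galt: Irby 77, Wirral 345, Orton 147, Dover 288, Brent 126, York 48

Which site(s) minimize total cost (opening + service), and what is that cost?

Open Holm and Milton; minimum total cost 538.

For any fixed open set, each delivery zone goes to its cheapest open site; total = fixed + service.
{Holm, Milton}: Irby→Holm 56, Wirral→Holm 46, Orton→Holm 42, Dover→Holm 216, Brent→Milton 18, York→Holm 60. Service 438; fixed 100; total 538.
{Sutton, Holm, Milton}: service 328 + fixed 218 = 546
{Holm, Milton, Galt}: service 426 + fixed 140 = 566
{Sutton, Holm, Milton, Galt}: Irby→Sutton 42, Wirral→Holm 46, Orton→Holm 42, Dover→Sutton 120, Brent→Milton 18, York→Galt 48. Service 316; fixed 258; total 574.
No other subset beats 538.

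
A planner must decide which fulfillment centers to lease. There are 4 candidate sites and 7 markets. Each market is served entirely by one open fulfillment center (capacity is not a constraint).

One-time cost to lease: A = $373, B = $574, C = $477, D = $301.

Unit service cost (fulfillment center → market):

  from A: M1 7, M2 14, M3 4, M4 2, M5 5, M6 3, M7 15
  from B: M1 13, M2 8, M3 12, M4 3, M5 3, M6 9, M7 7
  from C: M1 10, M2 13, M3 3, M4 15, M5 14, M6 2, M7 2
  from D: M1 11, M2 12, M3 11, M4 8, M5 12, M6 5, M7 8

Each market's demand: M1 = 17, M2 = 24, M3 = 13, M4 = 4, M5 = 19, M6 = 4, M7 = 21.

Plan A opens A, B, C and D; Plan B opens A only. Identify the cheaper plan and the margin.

Plan A: {A, B, C, D}: M1→A 7·17=119, M2→B 8·24=192, M3→C 3·13=39, M4→A 2·4=8, M5→B 3·19=57, M6→C 2·4=8, M7→C 2·21=42. Service 465; fixed 1725; total 2190.
Plan B: {A}: M1→A 7·17=119, M2→A 14·24=336, M3→A 4·13=52, M4→A 2·4=8, M5→A 5·19=95, M6→A 3·4=12, M7→A 15·21=315. Service 937; fixed 373; total 1310.
Difference: |2190 − 1310| = 880.

Plan B is cheaper by 880.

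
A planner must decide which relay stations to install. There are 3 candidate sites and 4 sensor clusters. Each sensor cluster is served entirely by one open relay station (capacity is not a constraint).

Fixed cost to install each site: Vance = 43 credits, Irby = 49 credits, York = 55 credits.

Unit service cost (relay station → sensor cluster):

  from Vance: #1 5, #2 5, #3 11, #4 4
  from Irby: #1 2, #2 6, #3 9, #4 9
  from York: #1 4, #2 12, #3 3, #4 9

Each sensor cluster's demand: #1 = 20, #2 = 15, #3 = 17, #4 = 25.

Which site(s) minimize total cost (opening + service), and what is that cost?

For any fixed open set, each sensor cluster goes to its cheapest open site; total = fixed + service.
{Vance, York}: #1→York 4·20=80, #2→Vance 5·15=75, #3→York 3·17=51, #4→Vance 4·25=100. Service 306; fixed 98; total 404.
{Vance, Irby, York}: service 266 + fixed 147 = 413
{Vance, Irby}: service 368 + fixed 92 = 460
{Vance}: #1→Vance 5·20=100, #2→Vance 5·15=75, #3→Vance 11·17=187, #4→Vance 4·25=100. Service 462; fixed 43; total 505.
(All 7 nonempty subsets were checked; Vance and York is lowest.)

Open Vance and York; minimum total cost 404.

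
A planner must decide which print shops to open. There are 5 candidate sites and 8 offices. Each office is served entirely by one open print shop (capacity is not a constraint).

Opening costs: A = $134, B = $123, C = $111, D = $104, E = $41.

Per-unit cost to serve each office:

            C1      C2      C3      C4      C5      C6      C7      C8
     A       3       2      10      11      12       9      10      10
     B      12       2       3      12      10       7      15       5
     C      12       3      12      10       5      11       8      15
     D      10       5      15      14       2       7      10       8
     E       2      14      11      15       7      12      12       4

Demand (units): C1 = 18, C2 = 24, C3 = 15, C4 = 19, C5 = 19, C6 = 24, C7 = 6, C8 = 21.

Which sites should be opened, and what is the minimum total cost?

Open B, D and E; minimum total cost 975.

For any fixed open set, each office goes to its cheapest open site; total = fixed + service.
{B, D, E}: C1→E 2·18=36, C2→B 2·24=48, C3→B 3·15=45, C4→B 12·19=228, C5→D 2·19=38, C6→B 7·24=168, C7→D 10·6=60, C8→E 4·21=84. Service 707; fixed 268; total 975.
{B, E}: service 814 + fixed 164 = 978
{B, C, E}: service 714 + fixed 275 = 989
{A, B, C, D, E}: service 657 + fixed 513 = 1170
No other subset beats 975.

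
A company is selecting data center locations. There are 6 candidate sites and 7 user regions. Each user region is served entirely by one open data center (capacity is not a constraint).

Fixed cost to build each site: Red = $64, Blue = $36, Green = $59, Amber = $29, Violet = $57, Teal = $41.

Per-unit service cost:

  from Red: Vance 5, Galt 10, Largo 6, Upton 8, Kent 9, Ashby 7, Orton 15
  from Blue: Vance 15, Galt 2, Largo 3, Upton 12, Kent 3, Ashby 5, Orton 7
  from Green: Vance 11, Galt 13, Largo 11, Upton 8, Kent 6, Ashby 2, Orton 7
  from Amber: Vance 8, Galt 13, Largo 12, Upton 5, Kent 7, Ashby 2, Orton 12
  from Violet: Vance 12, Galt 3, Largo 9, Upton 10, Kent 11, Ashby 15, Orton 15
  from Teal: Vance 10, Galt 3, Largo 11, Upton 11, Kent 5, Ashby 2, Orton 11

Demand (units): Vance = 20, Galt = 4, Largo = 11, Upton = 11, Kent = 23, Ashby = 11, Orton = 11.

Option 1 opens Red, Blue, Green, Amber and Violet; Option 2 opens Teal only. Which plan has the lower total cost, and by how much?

Option 1: {Red, Blue, Green, Amber, Violet}: Vance→Red 5·20=100, Galt→Blue 2·4=8, Largo→Blue 3·11=33, Upton→Amber 5·11=55, Kent→Blue 3·23=69, Ashby→Green 2·11=22, Orton→Blue 7·11=77. Service 364; fixed 245; total 609.
Option 2: {Teal}: Vance→Teal 10·20=200, Galt→Teal 3·4=12, Largo→Teal 11·11=121, Upton→Teal 11·11=121, Kent→Teal 5·23=115, Ashby→Teal 2·11=22, Orton→Teal 11·11=121. Service 712; fixed 41; total 753.
Difference: |609 − 753| = 144.

Option 1 is cheaper by 144.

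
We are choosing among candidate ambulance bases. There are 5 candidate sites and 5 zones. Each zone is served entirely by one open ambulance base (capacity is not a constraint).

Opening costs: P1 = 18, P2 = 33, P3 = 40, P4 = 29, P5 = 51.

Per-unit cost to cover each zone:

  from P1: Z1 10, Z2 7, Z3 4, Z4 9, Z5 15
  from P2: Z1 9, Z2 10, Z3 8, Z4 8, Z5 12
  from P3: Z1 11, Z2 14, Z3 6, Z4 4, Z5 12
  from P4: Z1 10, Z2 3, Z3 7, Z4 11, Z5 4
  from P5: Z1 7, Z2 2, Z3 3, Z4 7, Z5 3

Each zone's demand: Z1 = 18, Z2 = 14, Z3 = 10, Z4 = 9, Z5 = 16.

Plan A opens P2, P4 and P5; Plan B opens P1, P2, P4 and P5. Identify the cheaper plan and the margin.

Plan A is cheaper by 18.

Plan A: {P2, P4, P5}: Z1→P5 7·18=126, Z2→P5 2·14=28, Z3→P5 3·10=30, Z4→P5 7·9=63, Z5→P5 3·16=48. Service 295; fixed 113; total 408.
Plan B: {P1, P2, P4, P5}: Z1→P5 7·18=126, Z2→P5 2·14=28, Z3→P5 3·10=30, Z4→P5 7·9=63, Z5→P5 3·16=48. Service 295; fixed 131; total 426.
Difference: |408 − 426| = 18.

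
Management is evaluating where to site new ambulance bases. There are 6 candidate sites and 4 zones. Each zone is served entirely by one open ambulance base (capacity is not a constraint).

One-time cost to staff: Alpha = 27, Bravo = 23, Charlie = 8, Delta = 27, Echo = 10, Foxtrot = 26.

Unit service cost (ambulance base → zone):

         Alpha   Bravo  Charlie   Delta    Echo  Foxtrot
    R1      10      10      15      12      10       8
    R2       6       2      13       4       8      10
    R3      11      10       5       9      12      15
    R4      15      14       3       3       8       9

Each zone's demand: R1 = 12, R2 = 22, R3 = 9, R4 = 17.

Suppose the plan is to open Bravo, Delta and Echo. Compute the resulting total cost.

Total cost: 356

Each zone is assigned to its cheapest site among the open ones.
{Bravo, Delta, Echo}: R1→Bravo 10·12=120, R2→Bravo 2·22=44, R3→Delta 9·9=81, R4→Delta 3·17=51. Service 296; fixed 60; total 356.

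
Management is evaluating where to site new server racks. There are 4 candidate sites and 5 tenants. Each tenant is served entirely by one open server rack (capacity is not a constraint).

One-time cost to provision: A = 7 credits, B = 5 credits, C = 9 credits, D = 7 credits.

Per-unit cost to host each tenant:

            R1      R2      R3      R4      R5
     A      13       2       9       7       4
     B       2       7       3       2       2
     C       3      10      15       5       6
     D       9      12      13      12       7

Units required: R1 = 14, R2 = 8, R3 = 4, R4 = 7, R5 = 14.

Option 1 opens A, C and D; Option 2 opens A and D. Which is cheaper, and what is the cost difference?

Option 1: {A, C, D}: R1→C 3·14=42, R2→A 2·8=16, R3→A 9·4=36, R4→C 5·7=35, R5→A 4·14=56. Service 185; fixed 23; total 208.
Option 2: {A, D}: R1→D 9·14=126, R2→A 2·8=16, R3→A 9·4=36, R4→A 7·7=49, R5→A 4·14=56. Service 283; fixed 14; total 297.
Difference: |208 − 297| = 89.

Option 1 is cheaper by 89.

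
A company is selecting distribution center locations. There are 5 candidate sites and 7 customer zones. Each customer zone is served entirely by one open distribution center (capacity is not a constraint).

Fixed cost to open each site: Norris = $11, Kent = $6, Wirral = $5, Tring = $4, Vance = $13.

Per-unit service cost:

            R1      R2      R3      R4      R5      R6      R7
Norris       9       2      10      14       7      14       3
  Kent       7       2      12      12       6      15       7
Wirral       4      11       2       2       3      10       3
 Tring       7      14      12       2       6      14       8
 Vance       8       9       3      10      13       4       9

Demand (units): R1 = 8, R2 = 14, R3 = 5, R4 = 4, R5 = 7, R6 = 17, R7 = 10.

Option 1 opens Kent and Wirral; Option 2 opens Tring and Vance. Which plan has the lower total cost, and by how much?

Option 1: {Kent, Wirral}: R1→Wirral 4·8=32, R2→Kent 2·14=28, R3→Wirral 2·5=10, R4→Wirral 2·4=8, R5→Wirral 3·7=21, R6→Wirral 10·17=170, R7→Wirral 3·10=30. Service 299; fixed 11; total 310.
Option 2: {Tring, Vance}: R1→Tring 7·8=56, R2→Vance 9·14=126, R3→Vance 3·5=15, R4→Tring 2·4=8, R5→Tring 6·7=42, R6→Vance 4·17=68, R7→Tring 8·10=80. Service 395; fixed 17; total 412.
Difference: |310 − 412| = 102.

Option 1 is cheaper by 102.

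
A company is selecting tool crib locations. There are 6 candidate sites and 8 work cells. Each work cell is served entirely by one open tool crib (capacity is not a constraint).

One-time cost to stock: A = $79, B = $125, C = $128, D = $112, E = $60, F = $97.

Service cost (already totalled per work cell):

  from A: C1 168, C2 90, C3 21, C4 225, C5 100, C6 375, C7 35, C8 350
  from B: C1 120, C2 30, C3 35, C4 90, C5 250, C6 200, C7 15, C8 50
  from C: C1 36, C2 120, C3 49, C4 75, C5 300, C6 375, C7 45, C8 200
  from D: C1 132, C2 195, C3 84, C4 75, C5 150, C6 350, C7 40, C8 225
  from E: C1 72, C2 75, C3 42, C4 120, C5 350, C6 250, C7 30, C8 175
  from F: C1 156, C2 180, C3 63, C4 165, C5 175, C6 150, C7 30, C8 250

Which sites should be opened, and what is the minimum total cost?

For any fixed open set, each work cell goes to its cheapest open site; total = fixed + service.
{A, B}: C1→B 120, C2→B 30, C3→A 21, C4→B 90, C5→A 100, C6→B 200, C7→B 15, C8→B 50. Service 626; fixed 204; total 830.
{A, B, E}: service 578 + fixed 264 = 842
{A, B, C}: C1→C 36, C2→B 30, C3→A 21, C4→C 75, C5→A 100, C6→B 200, C7→B 15, C8→B 50. Service 527; fixed 332; total 859.
{A, B, C, D, E, F}: C1→C 36, C2→B 30, C3→A 21, C4→C 75, C5→A 100, C6→F 150, C7→B 15, C8→B 50. Service 477; fixed 601; total 1078.
No other subset beats 830.

Open A and B; minimum total cost 830.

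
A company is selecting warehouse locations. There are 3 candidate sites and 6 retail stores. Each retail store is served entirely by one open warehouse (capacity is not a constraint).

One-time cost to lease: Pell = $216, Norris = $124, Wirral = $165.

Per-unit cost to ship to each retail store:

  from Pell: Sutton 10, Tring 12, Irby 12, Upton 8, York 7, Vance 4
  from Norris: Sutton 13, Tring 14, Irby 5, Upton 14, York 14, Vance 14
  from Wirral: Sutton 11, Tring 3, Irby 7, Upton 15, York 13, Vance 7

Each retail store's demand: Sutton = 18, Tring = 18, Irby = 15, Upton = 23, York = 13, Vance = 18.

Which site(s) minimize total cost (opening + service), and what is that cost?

For any fixed open set, each retail store goes to its cheapest open site; total = fixed + service.
{Pell, Wirral}: Sutton→Pell 10·18=180, Tring→Wirral 3·18=54, Irby→Wirral 7·15=105, Upton→Pell 8·23=184, York→Pell 7·13=91, Vance→Pell 4·18=72. Service 686; fixed 381; total 1067.
{Pell}: Sutton→Pell 10·18=180, Tring→Pell 12·18=216, Irby→Pell 12·15=180, Upton→Pell 8·23=184, York→Pell 7·13=91, Vance→Pell 4·18=72. Service 923; fixed 216; total 1139.
{Pell, Norris}: service 818 + fixed 340 = 1158
{Pell, Norris, Wirral}: service 656 + fixed 505 = 1161
No other subset beats 1067.

Open Pell and Wirral; minimum total cost 1067.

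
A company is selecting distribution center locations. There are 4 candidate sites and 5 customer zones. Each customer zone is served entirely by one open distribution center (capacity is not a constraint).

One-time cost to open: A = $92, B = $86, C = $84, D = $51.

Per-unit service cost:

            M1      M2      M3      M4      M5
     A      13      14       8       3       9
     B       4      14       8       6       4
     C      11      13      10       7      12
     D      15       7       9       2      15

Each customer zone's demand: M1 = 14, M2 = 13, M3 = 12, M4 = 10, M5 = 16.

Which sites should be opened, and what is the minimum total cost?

For any fixed open set, each customer zone goes to its cheapest open site; total = fixed + service.
{B, D}: M1→B 4·14=56, M2→D 7·13=91, M3→B 8·12=96, M4→D 2·10=20, M5→B 4·16=64. Service 327; fixed 137; total 464.
{B}: M1→B 4·14=56, M2→B 14·13=182, M3→B 8·12=96, M4→B 6·10=60, M5→B 4·16=64. Service 458; fixed 86; total 544.
{B, C, D}: M1→B 4·14=56, M2→D 7·13=91, M3→B 8·12=96, M4→D 2·10=20, M5→B 4·16=64. Service 327; fixed 221; total 548.
{A, B, C, D}: service 327 + fixed 313 = 640
No other subset beats 464.

Open B and D; minimum total cost 464.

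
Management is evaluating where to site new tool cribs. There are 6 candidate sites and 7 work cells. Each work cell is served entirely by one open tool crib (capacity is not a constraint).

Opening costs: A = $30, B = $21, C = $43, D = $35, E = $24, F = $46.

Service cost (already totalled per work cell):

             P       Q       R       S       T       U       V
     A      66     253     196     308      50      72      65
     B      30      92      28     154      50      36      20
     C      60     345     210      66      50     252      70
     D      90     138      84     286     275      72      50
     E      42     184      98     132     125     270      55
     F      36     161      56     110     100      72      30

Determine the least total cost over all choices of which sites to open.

Minimum total cost: 386

For any fixed open set, each work cell goes to its cheapest open site; total = fixed + service.
{B, C}: P→B 30, Q→B 92, R→B 28, S→C 66, T→B 50, U→B 36, V→B 20. Service 322; fixed 64; total 386.
{B, C, E}: service 322 + fixed 88 = 410
{A, B, C}: service 322 + fixed 94 = 416
{A, B, C, D, E, F}: service 322 + fixed 199 = 521
No other subset beats 386.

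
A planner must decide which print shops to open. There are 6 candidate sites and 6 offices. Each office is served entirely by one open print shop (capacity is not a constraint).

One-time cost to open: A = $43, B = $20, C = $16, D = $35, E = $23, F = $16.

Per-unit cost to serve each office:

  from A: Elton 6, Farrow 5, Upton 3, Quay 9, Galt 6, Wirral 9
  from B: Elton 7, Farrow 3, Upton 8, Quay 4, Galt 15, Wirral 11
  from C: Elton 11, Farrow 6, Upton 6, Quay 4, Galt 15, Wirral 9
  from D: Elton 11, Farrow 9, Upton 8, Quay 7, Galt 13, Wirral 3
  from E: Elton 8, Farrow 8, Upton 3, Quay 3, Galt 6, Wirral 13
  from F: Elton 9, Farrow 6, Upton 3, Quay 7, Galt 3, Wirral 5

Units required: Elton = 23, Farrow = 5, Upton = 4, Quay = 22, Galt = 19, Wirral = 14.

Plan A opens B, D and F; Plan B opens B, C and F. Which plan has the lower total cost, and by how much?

Plan A: {B, D, F}: Elton→B 7·23=161, Farrow→B 3·5=15, Upton→F 3·4=12, Quay→B 4·22=88, Galt→F 3·19=57, Wirral→D 3·14=42. Service 375; fixed 71; total 446.
Plan B: {B, C, F}: Elton→B 7·23=161, Farrow→B 3·5=15, Upton→F 3·4=12, Quay→B 4·22=88, Galt→F 3·19=57, Wirral→F 5·14=70. Service 403; fixed 52; total 455.
Difference: |446 − 455| = 9.

Plan A is cheaper by 9.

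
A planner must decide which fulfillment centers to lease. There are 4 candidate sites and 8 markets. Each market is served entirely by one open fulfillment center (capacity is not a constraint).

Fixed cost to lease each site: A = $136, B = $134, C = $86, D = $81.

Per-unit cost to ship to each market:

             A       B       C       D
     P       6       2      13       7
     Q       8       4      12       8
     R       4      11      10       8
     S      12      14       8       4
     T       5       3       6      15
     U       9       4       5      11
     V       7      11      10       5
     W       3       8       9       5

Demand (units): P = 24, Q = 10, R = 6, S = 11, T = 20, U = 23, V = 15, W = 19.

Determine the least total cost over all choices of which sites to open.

For any fixed open set, each market goes to its cheapest open site; total = fixed + service.
{B, D}: P→B 2·24=48, Q→B 4·10=40, R→D 8·6=48, S→D 4·11=44, T→B 3·20=60, U→B 4·23=92, V→D 5·15=75, W→D 5·19=95. Service 502; fixed 215; total 717.
{A, B, D}: P→B 2·24=48, Q→B 4·10=40, R→A 4·6=24, S→D 4·11=44, T→B 3·20=60, U→B 4·23=92, V→D 5·15=75, W→A 3·19=57. Service 440; fixed 351; total 791.
{B, C, D}: service 502 + fixed 301 = 803
{A, B, C, D}: P→B 2·24=48, Q→B 4·10=40, R→A 4·6=24, S→D 4·11=44, T→B 3·20=60, U→B 4·23=92, V→D 5·15=75, W→A 3·19=57. Service 440; fixed 437; total 877.
(All 15 nonempty subsets were checked; B and D is lowest.)

Minimum total cost: 717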